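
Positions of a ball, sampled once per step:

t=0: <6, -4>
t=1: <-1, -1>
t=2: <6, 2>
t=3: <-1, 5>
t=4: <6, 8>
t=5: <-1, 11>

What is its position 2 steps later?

First: cycles through 6, -1 every 2 steps. Step 7 lands at position 1 of the cycle → -1.
Second: linear, +3 per step → 17 at step 7.

<-1, 17>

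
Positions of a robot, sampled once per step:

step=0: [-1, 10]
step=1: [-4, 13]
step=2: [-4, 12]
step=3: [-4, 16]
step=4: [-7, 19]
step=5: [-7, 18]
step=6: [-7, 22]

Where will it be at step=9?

Differencing gives [-3, +3], [+0, -1], [+0, +4], [-3, +3], [+0, -1], [+0, +4]. This is the pattern [-3, +3], [+0, -1], [+0, +4] repeated.
step 7: apply [-3, +3] → [-10, 25]
step 8: apply [+0, -1] → [-10, 24]
step 9: apply [+0, +4] → [-10, 28]

[-10, 28]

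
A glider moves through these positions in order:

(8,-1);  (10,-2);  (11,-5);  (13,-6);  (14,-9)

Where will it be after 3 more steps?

(19,-14)

Step-to-step displacements: (+2,-1), (+1,-3), (+2,-1), (+1,-3) — a repeating cycle of length 2.
step 5: apply (+2,-1) → (16,-10)
step 6: apply (+1,-3) → (17,-13)
step 7: apply (+2,-1) → (19,-14)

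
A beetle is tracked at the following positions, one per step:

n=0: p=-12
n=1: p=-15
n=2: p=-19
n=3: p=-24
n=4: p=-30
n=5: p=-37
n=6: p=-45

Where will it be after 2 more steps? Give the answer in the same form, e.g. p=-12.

p=-64

Taking differences between consecutive positions: -3, -4, -5, -6, -7, -8. These grow by -1 each step.
step 7: -45 − 9 → p=-54
step 8: -54 − 10 → p=-64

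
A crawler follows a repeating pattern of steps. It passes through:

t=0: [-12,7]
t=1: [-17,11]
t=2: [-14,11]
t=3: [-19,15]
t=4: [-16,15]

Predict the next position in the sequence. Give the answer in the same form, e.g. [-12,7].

[-21,19]

Differencing gives [-5,+4], [+3,+0], [-5,+4], [+3,+0]. This is the pattern [-5,+4], [+3,+0] repeated.
step 5: apply [-5,+4] → [-21,19]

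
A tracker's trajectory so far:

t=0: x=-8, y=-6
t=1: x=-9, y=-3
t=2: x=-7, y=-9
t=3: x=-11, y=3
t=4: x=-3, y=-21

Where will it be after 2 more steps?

x=13, y=-69

The jumps are (-1, +3), (+2, -6), (-4, +12), (+8, -24) — a geometric progression with ratio -2.
step 5: x=-3, y=-21 + (-16, +48) → x=-19, y=27
step 6: x=-19, y=27 + (+32, -96) → x=13, y=-69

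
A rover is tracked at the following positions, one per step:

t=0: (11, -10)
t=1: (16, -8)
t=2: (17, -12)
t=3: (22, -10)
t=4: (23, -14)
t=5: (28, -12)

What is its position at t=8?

(35, -18)

Step-to-step displacements: (+5, +2), (+1, -4), (+5, +2), (+1, -4), (+5, +2) — a repeating cycle of length 2.
step 6: apply (+1, -4) → (29, -16)
step 7: apply (+5, +2) → (34, -14)
step 8: apply (+1, -4) → (35, -18)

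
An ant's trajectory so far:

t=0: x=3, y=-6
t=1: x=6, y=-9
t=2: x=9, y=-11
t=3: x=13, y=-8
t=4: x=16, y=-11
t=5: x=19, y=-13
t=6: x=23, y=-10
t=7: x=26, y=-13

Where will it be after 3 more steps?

x=36, y=-15

Step-to-step displacements: (+3,-3), (+3,-2), (+4,+3), (+3,-3), (+3,-2), (+4,+3), (+3,-3) — a repeating cycle of length 3.
step 8: apply (+3,-2) → x=29, y=-15
step 9: apply (+4,+3) → x=33, y=-12
step 10: apply (+3,-3) → x=36, y=-15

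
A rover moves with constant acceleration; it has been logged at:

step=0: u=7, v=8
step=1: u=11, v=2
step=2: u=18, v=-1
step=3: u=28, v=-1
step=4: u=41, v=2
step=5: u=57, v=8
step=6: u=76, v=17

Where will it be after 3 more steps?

First differences are (+4, -6), (+7, -3), (+10, +0), (+13, +3), (+16, +6), (+19, +9); their common second difference is (+3, +3) (constant acceleration).
step 7: u=76, v=17 + (+22, +12) → u=98, v=29
step 8: u=98, v=29 + (+25, +15) → u=123, v=44
step 9: u=123, v=44 + (+28, +18) → u=151, v=62

u=151, v=62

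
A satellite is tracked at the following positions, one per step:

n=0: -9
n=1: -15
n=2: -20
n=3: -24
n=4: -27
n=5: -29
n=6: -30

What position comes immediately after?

First differences are -6, -5, -4, -3, -2, -1; their common second difference is +1 (constant acceleration).
step 7: -30 + 0 → -30

-30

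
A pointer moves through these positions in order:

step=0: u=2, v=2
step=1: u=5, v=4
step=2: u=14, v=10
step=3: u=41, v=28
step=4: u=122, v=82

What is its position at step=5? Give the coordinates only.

Step-to-step displacements: (+3,+2), (+9,+6), (+27,+18), (+81,+54); each is 3× the previous.
step 5: u=122, v=82 + (+243,+162) → u=365, v=244

u=365, v=244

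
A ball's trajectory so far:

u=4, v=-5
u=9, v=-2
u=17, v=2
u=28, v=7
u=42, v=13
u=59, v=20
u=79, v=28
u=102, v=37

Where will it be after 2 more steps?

Taking differences between consecutive positions: (+5, +3), (+8, +4), (+11, +5), (+14, +6), (+17, +7), (+20, +8), (+23, +9). These grow by (+3, +1) each step.
step 8: u=102, v=37 + (+26, +10) → u=128, v=47
step 9: u=128, v=47 + (+29, +11) → u=157, v=58

u=157, v=58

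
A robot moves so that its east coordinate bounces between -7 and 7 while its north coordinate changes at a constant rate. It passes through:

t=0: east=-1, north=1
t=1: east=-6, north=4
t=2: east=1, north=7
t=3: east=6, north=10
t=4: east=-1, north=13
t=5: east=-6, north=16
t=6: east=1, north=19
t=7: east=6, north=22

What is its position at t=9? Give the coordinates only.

east=-6, north=28

The east coordinate reflects between -7 and 7, moving 7 per step.
  step 8: 6 → -1
  step 9: -1 → -6
The north coordinate changes by +3 each step: at step 9 it is 28.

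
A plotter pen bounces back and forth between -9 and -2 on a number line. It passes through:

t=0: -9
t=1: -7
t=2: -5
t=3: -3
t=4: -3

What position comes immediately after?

The value travels 2 per step and bounces off the walls at -9 and -2.
  step 5: -3 → -5

-5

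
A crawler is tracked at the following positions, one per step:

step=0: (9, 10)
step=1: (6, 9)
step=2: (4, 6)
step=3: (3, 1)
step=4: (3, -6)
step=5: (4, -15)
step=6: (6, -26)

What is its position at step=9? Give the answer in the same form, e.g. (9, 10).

First differences are (-3, -1), (-2, -3), (-1, -5), (+0, -7), (+1, -9), (+2, -11); their common second difference is (+1, -2) (constant acceleration).
step 7: (6, -26) + (+3, -13) → (9, -39)
step 8: (9, -39) + (+4, -15) → (13, -54)
step 9: (13, -54) + (+5, -17) → (18, -71)

(18, -71)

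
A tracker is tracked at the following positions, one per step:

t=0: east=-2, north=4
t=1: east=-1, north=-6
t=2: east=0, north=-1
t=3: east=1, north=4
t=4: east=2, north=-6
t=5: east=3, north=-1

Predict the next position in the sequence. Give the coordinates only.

East: linear, +1 per step → 4 at step 6.
North: cycles through 4, -6, -1 every 3 steps. Step 6 lands at position 0 of the cycle → 4.

east=4, north=4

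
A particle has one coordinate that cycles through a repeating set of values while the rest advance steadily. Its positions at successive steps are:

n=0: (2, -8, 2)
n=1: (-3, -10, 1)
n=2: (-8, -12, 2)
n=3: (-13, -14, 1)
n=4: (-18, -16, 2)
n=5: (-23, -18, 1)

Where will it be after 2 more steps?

First: linear, -5 per step → -33 at step 7.
Second: linear, -2 per step → -22 at step 7.
Third: cycles through 2, 1 every 2 steps. Step 7 lands at position 1 of the cycle → 1.

(-33, -22, 1)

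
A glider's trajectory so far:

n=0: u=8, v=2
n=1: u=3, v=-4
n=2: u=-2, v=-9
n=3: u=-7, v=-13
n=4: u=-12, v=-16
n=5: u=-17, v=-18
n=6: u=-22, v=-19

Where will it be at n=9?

u=-37, v=-16

Taking differences between consecutive positions: (-5, -6), (-5, -5), (-5, -4), (-5, -3), (-5, -2), (-5, -1). These grow by (+0, +1) each step.
step 7: u=-22, v=-19 + (-5, +0) → u=-27, v=-19
step 8: u=-27, v=-19 + (-5, +1) → u=-32, v=-18
step 9: u=-32, v=-18 + (-5, +2) → u=-37, v=-16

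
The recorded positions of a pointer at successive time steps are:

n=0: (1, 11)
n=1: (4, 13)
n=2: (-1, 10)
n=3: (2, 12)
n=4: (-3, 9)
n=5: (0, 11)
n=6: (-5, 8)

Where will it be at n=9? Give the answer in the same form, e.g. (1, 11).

Differencing gives (+3, +2), (-5, -3), (+3, +2), (-5, -3), (+3, +2), (-5, -3). This is the pattern (+3, +2), (-5, -3) repeated.
step 7: apply (+3, +2) → (-2, 10)
step 8: apply (-5, -3) → (-7, 7)
step 9: apply (+3, +2) → (-4, 9)

(-4, 9)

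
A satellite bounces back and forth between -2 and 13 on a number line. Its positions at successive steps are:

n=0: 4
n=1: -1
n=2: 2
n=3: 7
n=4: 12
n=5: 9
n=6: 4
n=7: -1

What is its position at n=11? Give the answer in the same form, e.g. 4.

The value travels 5 per step and bounces off the walls at -2 and 13.
  step 8: -1 → 2
  step 9: 2 → 7
  step 10: 7 → 12
  step 11: 12 → 9

9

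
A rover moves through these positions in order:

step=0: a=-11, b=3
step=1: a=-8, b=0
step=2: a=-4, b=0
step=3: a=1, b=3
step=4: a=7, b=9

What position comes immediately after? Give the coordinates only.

Taking differences between consecutive positions: (+3, -3), (+4, +0), (+5, +3), (+6, +6). These grow by (+1, +3) each step.
step 5: a=7, b=9 + (+7, +9) → a=14, b=18

a=14, b=18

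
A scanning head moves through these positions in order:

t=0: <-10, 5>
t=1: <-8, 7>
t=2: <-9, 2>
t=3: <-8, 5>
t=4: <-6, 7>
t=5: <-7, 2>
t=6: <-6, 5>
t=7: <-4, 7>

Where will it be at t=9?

The moves between consecutive positions are <+2, +2>, <-1, -5>, <+1, +3>, <+2, +2>, <-1, -5>, <+1, +3>, <+2, +2>; they repeat the 3-cycle [<+2, +2>, <-1, -5>, <+1, +3>].
step 8: apply <-1, -5> → <-5, 2>
step 9: apply <+1, +3> → <-4, 5>

<-4, 5>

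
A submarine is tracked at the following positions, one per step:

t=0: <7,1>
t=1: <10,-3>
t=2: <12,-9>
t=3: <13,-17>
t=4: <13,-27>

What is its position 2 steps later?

<10,-53>

Successive displacements: <+3,-4>, <+2,-6>, <+1,-8>, <+0,-10> — each changes by <-1,-2>.
step 5: <13,-27> + <-1,-12> → <12,-39>
step 6: <12,-39> + <-2,-14> → <10,-53>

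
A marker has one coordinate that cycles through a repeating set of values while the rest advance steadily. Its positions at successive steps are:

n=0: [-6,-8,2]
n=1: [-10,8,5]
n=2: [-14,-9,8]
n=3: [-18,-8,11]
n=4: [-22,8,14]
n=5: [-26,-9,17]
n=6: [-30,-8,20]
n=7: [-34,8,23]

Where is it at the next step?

[-38,-9,26]

First: linear, -4 per step → -38 at step 8.
Second: cycles through -8, 8, -9 every 3 steps. Step 8 lands at position 2 of the cycle → -9.
Third: linear, +3 per step → 26 at step 8.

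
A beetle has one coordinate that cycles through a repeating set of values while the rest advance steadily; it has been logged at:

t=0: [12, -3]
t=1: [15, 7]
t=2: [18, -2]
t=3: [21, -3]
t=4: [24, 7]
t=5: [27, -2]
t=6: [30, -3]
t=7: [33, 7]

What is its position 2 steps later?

The first coordinate changes by +3 each step, so at step 9 it is 12 + 9·(3) = 39.
The second coordinate repeats the cycle [-3, 7, -2] with period 3; step 9 mod 3 = 0, giving -3.

[39, -3]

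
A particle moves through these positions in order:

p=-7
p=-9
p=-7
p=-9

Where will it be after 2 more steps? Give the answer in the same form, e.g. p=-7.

Step-to-step displacements: -2, +2, -2; each is -1× the previous.
step 4: -9 + 2 → p=-7
step 5: -7 − 2 → p=-9

p=-9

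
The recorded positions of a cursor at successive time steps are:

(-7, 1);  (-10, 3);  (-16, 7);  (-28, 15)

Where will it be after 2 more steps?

(-100, 63)

Consecutive displacements (-3, +2), (-6, +4), (-12, +8) scale by a factor of 2 each step.
step 4: (-28, 15) + (-24, +16) → (-52, 31)
step 5: (-52, 31) + (-48, +32) → (-100, 63)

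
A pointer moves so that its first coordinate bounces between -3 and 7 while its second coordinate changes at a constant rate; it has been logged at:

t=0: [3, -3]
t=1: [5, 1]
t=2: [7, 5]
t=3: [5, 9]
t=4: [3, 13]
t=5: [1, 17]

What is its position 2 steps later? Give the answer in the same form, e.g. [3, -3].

[-3, 25]

The first coordinate travels 2 per step and bounces off the walls at -3 and 7.
  step 6: 1 → -1
  step 7: -1 → -3
The second coordinate changes by +4 each step: at step 7 it is 25.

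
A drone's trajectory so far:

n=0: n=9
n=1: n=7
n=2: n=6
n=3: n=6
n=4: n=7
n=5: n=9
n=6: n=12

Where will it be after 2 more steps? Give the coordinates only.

Successive displacements: -2, -1, +0, +1, +2, +3 — each changes by +1.
step 7: 12 + 4 → n=16
step 8: 16 + 5 → n=21

n=21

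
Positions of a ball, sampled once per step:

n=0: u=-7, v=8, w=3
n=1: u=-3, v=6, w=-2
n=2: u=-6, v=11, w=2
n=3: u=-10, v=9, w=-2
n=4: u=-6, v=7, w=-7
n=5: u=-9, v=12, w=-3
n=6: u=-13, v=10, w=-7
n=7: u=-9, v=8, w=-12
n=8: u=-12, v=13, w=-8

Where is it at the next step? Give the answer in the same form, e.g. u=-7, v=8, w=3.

u=-16, v=11, w=-12

Differencing gives (+4, -2, -5), (-3, +5, +4), (-4, -2, -4), (+4, -2, -5), (-3, +5, +4), (-4, -2, -4), (+4, -2, -5), (-3, +5, +4). This is the pattern (+4, -2, -5), (-3, +5, +4), (-4, -2, -4) repeated.
step 9: apply (-4, -2, -4) → u=-16, v=11, w=-12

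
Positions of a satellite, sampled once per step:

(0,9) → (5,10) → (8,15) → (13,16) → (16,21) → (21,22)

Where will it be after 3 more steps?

(32,33)

Differencing gives (+5,+1), (+3,+5), (+5,+1), (+3,+5), (+5,+1). This is the pattern (+5,+1), (+3,+5) repeated.
step 6: apply (+3,+5) → (24,27)
step 7: apply (+5,+1) → (29,28)
step 8: apply (+3,+5) → (32,33)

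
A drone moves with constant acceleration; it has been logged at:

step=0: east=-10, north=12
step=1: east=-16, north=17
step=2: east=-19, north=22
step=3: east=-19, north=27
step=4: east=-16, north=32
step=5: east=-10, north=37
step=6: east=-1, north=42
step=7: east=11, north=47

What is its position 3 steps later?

east=65, north=62

First differences are (-6, +5), (-3, +5), (+0, +5), (+3, +5), (+6, +5), (+9, +5), (+12, +5); their common second difference is (+3, +0) (constant acceleration).
step 8: east=11, north=47 + (+15, +5) → east=26, north=52
step 9: east=26, north=52 + (+18, +5) → east=44, north=57
step 10: east=44, north=57 + (+21, +5) → east=65, north=62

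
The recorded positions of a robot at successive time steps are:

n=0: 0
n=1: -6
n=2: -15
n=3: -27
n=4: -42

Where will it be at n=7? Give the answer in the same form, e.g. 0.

-105

First differences are -6, -9, -12, -15; their common second difference is -3 (constant acceleration).
step 5: -42 − 18 → -60
step 6: -60 − 21 → -81
step 7: -81 − 24 → -105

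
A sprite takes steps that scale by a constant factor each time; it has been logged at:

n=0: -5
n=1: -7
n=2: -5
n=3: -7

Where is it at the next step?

-5

Step-to-step displacements: -2, +2, -2; each is -1× the previous.
step 4: -7 + 2 → -5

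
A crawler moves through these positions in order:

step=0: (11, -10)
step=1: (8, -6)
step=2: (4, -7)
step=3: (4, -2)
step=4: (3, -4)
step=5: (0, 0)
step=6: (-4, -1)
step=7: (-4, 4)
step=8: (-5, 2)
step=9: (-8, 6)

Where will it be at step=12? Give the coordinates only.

(-13, 8)

Step-to-step displacements: (-3, +4), (-4, -1), (+0, +5), (-1, -2), (-3, +4), (-4, -1), (+0, +5), (-1, -2), (-3, +4) — a repeating cycle of length 4.
step 10: apply (-4, -1) → (-12, 5)
step 11: apply (+0, +5) → (-12, 10)
step 12: apply (-1, -2) → (-13, 8)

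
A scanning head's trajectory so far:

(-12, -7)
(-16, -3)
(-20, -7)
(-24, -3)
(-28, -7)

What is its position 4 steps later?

The first coordinate changes by -4 each step, so at step 8 it is -12 + 8·(-4) = -44.
The second coordinate repeats the cycle [-7, -3] with period 2; step 8 mod 2 = 0, giving -7.

(-44, -7)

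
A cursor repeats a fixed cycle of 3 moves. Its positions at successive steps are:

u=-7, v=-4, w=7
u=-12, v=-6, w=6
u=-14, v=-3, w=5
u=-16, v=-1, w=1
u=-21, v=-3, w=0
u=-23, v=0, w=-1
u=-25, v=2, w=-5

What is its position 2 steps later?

The moves between consecutive positions are (-5,-2,-1), (-2,+3,-1), (-2,+2,-4), (-5,-2,-1), (-2,+3,-1), (-2,+2,-4); they repeat the 3-cycle [(-5,-2,-1), (-2,+3,-1), (-2,+2,-4)].
step 7: apply (-5,-2,-1) → u=-30, v=0, w=-6
step 8: apply (-2,+3,-1) → u=-32, v=3, w=-7

u=-32, v=3, w=-7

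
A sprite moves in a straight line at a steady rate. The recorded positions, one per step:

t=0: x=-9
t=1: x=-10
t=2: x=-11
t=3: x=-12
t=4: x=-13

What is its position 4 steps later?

x=-17

The position changes by -1 every step.
step 5: -13 − 1 → x=-14
step 6: -14 − 1 → x=-15
step 7: -15 − 1 → x=-16
step 8: -16 − 1 → x=-17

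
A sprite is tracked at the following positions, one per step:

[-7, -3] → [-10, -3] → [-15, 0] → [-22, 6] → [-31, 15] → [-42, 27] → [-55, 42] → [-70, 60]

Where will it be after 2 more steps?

Successive displacements: [-3, +0], [-5, +3], [-7, +6], [-9, +9], [-11, +12], [-13, +15], [-15, +18] — each changes by [-2, +3].
step 8: [-70, 60] + [-17, +21] → [-87, 81]
step 9: [-87, 81] + [-19, +24] → [-106, 105]

[-106, 105]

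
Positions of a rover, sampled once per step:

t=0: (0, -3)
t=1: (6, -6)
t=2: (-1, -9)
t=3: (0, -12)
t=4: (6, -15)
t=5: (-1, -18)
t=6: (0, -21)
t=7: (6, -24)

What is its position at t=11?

(-1, -36)

First: cycles through 0, 6, -1 every 3 steps. Step 11 lands at position 2 of the cycle → -1.
Second: linear, -3 per step → -36 at step 11.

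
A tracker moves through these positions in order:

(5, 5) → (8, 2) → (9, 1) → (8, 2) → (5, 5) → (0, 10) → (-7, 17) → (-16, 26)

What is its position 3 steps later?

(-55, 65)

First differences are (+3, -3), (+1, -1), (-1, +1), (-3, +3), (-5, +5), (-7, +7), (-9, +9); their common second difference is (-2, +2) (constant acceleration).
step 8: (-16, 26) + (-11, +11) → (-27, 37)
step 9: (-27, 37) + (-13, +13) → (-40, 50)
step 10: (-40, 50) + (-15, +15) → (-55, 65)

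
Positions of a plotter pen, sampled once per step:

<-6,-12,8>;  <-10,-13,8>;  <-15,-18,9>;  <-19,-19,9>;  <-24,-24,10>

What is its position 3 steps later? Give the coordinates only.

The moves between consecutive positions are <-4,-1,+0>, <-5,-5,+1>, <-4,-1,+0>, <-5,-5,+1>; they repeat the 2-cycle [<-4,-1,+0>, <-5,-5,+1>].
step 5: apply <-4,-1,+0> → <-28,-25,10>
step 6: apply <-5,-5,+1> → <-33,-30,11>
step 7: apply <-4,-1,+0> → <-37,-31,11>

<-37,-31,11>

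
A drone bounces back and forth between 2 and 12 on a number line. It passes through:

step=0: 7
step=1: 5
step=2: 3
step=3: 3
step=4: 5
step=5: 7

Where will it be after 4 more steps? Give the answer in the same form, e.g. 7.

9

The value reflects between 2 and 12, moving 2 per step.
  step 6: 7 → 9
  step 7: 9 → 11
  step 8: 11 → 11
  step 9: 11 → 9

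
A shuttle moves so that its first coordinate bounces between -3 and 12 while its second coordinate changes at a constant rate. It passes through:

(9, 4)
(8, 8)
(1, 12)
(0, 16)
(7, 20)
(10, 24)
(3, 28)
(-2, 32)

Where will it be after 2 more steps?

(12, 40)

The first coordinate reflects between -3 and 12, moving 7 per step.
  step 8: -2 → 5
  step 9: 5 → 12
The second coordinate changes by +4 each step: at step 9 it is 40.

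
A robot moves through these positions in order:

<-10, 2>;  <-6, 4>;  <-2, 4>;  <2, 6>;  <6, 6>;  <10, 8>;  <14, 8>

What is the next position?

<18, 10>

Differencing gives <+4, +2>, <+4, +0>, <+4, +2>, <+4, +0>, <+4, +2>, <+4, +0>. This is the pattern <+4, +2>, <+4, +0> repeated.
step 7: apply <+4, +2> → <18, 10>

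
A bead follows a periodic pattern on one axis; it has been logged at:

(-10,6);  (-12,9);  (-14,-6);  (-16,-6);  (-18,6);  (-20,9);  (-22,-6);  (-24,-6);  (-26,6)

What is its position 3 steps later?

(-32,-6)

The first coordinate changes by -2 each step, so at step 11 it is -10 + 11·(-2) = -32.
The second coordinate repeats the cycle [6, 9, -6, -6] with period 4; step 11 mod 4 = 3, giving -6.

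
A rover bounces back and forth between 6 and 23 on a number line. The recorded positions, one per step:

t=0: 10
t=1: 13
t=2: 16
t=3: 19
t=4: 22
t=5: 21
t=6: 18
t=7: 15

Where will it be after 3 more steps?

6

The value travels 3 per step and bounces off the walls at 6 and 23.
  step 8: 15 → 12
  step 9: 12 → 9
  step 10: 9 → 6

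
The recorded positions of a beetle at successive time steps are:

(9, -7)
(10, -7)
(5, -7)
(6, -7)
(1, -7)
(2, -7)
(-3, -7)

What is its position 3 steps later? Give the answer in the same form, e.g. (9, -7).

(-6, -7)

Differencing gives (+1, +0), (-5, +0), (+1, +0), (-5, +0), (+1, +0), (-5, +0). This is the pattern (+1, +0), (-5, +0) repeated.
step 7: apply (+1, +0) → (-2, -7)
step 8: apply (-5, +0) → (-7, -7)
step 9: apply (+1, +0) → (-6, -7)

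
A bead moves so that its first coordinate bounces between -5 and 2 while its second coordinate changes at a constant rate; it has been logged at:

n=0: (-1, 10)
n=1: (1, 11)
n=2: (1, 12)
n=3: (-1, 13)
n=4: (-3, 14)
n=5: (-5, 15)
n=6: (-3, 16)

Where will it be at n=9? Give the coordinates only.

(1, 19)

The first coordinate travels 2 per step and bounces off the walls at -5 and 2.
  step 7: -3 → -1
  step 8: -1 → 1
  step 9: 1 → 1
The second coordinate changes by +1 each step: at step 9 it is 19.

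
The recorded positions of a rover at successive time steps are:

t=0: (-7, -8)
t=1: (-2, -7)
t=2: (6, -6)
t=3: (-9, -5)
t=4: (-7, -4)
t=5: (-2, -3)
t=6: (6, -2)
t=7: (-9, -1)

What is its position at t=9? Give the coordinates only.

(-2, 1)

First: cycles through -7, -2, 6, -9 every 4 steps. Step 9 lands at position 1 of the cycle → -2.
Second: linear, +1 per step → 1 at step 9.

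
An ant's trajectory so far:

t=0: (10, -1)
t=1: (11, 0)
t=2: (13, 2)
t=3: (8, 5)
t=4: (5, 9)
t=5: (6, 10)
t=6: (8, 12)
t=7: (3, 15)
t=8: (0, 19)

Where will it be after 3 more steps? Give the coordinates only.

Step-to-step displacements: (+1, +1), (+2, +2), (-5, +3), (-3, +4), (+1, +1), (+2, +2), (-5, +3), (-3, +4) — a repeating cycle of length 4.
step 9: apply (+1, +1) → (1, 20)
step 10: apply (+2, +2) → (3, 22)
step 11: apply (-5, +3) → (-2, 25)

(-2, 25)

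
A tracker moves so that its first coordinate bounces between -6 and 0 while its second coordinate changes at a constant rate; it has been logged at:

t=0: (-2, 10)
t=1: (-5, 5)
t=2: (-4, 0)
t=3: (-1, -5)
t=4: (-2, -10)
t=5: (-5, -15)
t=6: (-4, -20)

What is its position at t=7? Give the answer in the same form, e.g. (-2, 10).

The first coordinate reflects between -6 and 0, moving 3 per step.
  step 7: -4 → -1
The second coordinate changes by -5 each step: at step 7 it is -25.

(-1, -25)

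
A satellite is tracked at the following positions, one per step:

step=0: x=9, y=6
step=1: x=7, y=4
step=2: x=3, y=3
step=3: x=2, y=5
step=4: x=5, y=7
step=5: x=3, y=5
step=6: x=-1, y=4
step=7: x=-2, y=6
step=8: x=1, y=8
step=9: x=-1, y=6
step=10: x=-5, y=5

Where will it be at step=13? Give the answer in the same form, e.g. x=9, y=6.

Differencing gives (-2, -2), (-4, -1), (-1, +2), (+3, +2), (-2, -2), (-4, -1), (-1, +2), (+3, +2), (-2, -2), (-4, -1). This is the pattern (-2, -2), (-4, -1), (-1, +2), (+3, +2) repeated.
step 11: apply (-1, +2) → x=-6, y=7
step 12: apply (+3, +2) → x=-3, y=9
step 13: apply (-2, -2) → x=-5, y=7

x=-5, y=7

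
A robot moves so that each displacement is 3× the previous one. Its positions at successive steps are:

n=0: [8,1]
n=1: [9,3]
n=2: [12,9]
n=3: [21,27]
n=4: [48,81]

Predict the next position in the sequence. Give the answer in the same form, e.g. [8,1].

[129,243]

Step-to-step displacements: [+1,+2], [+3,+6], [+9,+18], [+27,+54]; each is 3× the previous.
step 5: [48,81] + [+81,+162] → [129,243]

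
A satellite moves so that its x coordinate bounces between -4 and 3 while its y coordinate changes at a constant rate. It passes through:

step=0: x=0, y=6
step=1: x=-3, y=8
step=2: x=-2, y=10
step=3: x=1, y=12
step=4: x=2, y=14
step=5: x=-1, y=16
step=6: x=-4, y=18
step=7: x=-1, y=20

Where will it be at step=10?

x=-2, y=26

The x coordinate reflects between -4 and 3, moving 3 per step.
  step 8: -1 → 2
  step 9: 2 → 1
  step 10: 1 → -2
The y coordinate changes by +2 each step: at step 10 it is 26.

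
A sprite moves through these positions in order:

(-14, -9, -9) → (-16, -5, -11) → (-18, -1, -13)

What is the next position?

The position changes by (-2, +4, -2) every step.
step 3: (-18, -1, -13) + (-2, +4, -2) → (-20, 3, -15)

(-20, 3, -15)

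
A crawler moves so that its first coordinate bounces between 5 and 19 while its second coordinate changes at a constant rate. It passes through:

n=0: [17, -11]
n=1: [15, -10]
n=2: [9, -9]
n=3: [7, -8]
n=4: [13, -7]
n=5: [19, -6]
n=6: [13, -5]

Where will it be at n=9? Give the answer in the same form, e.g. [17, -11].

The first coordinate reflects between 5 and 19, moving 6 per step.
  step 7: 13 → 7
  step 8: 7 → 9
  step 9: 9 → 15
The second coordinate changes by +1 each step: at step 9 it is -2.

[15, -2]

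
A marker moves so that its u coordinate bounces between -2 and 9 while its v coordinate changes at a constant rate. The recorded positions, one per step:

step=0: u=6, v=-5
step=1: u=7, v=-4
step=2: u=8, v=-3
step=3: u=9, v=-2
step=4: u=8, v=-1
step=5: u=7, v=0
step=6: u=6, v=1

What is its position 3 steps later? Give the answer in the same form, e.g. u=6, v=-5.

The u coordinate reflects between -2 and 9, moving 1 per step.
  step 7: 6 → 5
  step 8: 5 → 4
  step 9: 4 → 3
The v coordinate changes by +1 each step: at step 9 it is 4.

u=3, v=4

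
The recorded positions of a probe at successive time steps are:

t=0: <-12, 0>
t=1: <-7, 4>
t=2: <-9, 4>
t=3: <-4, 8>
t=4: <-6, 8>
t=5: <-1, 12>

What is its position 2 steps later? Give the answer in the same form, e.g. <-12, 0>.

Differencing gives <+5, +4>, <-2, +0>, <+5, +4>, <-2, +0>, <+5, +4>. This is the pattern <+5, +4>, <-2, +0> repeated.
step 6: apply <-2, +0> → <-3, 12>
step 7: apply <+5, +4> → <2, 16>

<2, 16>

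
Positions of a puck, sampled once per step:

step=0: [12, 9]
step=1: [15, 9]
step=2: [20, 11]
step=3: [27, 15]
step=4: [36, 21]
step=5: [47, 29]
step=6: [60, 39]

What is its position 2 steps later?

[92, 65]

First differences are [+3, +0], [+5, +2], [+7, +4], [+9, +6], [+11, +8], [+13, +10]; their common second difference is [+2, +2] (constant acceleration).
step 7: [60, 39] + [+15, +12] → [75, 51]
step 8: [75, 51] + [+17, +14] → [92, 65]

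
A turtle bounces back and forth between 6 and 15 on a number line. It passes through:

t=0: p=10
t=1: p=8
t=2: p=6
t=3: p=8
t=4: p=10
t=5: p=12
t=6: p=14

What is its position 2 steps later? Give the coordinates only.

The value travels 2 per step and bounces off the walls at 6 and 15.
  step 7: 14 → 14
  step 8: 14 → 12

p=12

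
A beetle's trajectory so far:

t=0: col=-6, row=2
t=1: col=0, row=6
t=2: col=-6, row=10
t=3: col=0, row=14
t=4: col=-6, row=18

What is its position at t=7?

The col coordinate repeats the cycle [-6, 0] with period 2; step 7 mod 2 = 1, giving 0.
The row coordinate changes by +4 each step, so at step 7 it is 2 + 7·(4) = 30.

col=0, row=30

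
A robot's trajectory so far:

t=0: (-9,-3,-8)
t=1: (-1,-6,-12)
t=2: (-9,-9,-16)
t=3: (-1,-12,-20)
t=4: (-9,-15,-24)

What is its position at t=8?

(-9,-27,-40)

The first coordinate repeats the cycle [-9, -1] with period 2; step 8 mod 2 = 0, giving -9.
The second coordinate changes by -3 each step, so at step 8 it is -3 + 8·(-3) = -27.
The third coordinate changes by -4 each step, so at step 8 it is -8 + 8·(-4) = -40.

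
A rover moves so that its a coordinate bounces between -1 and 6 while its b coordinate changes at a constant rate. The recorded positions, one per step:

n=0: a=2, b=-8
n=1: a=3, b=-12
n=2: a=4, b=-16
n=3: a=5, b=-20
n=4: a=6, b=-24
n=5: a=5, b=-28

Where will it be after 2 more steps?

a=3, b=-36

The a coordinate reflects between -1 and 6, moving 1 per step.
  step 6: 5 → 4
  step 7: 4 → 3
The b coordinate changes by -4 each step: at step 7 it is -36.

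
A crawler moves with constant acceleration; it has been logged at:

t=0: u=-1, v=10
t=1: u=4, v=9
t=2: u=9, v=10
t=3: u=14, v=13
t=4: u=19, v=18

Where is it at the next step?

u=24, v=25

Successive displacements: (+5, -1), (+5, +1), (+5, +3), (+5, +5) — each changes by (+0, +2).
step 5: u=19, v=18 + (+5, +7) → u=24, v=25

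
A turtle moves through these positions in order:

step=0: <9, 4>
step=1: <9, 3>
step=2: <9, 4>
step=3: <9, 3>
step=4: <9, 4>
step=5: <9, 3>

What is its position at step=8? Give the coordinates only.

The moves between consecutive positions are <+0, -1>, <+0, +1>, <+0, -1>, <+0, +1>, <+0, -1>; they repeat the 2-cycle [<+0, -1>, <+0, +1>].
step 6: apply <+0, +1> → <9, 4>
step 7: apply <+0, -1> → <9, 3>
step 8: apply <+0, +1> → <9, 4>

<9, 4>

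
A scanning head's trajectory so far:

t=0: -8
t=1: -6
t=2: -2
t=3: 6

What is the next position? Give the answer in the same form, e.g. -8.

Consecutive displacements +2, +4, +8 scale by a factor of 2 each step.
step 4: 6 + 16 → 22

22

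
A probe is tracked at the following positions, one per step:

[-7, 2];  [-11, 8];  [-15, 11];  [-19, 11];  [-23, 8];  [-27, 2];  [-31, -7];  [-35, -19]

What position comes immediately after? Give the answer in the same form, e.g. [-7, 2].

Successive displacements: [-4, +6], [-4, +3], [-4, +0], [-4, -3], [-4, -6], [-4, -9], [-4, -12] — each changes by [+0, -3].
step 8: [-35, -19] + [-4, -15] → [-39, -34]

[-39, -34]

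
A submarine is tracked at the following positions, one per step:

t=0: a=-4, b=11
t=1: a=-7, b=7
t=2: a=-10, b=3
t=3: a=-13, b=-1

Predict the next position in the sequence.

a=-16, b=-5

The position changes by (-3, -4) every step.
step 4: a=-13, b=-1 + (-3, -4) → a=-16, b=-5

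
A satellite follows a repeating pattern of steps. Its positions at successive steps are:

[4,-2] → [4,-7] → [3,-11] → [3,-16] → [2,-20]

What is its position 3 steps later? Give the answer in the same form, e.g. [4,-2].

Step-to-step displacements: [+0,-5], [-1,-4], [+0,-5], [-1,-4] — a repeating cycle of length 2.
step 5: apply [+0,-5] → [2,-25]
step 6: apply [-1,-4] → [1,-29]
step 7: apply [+0,-5] → [1,-34]

[1,-34]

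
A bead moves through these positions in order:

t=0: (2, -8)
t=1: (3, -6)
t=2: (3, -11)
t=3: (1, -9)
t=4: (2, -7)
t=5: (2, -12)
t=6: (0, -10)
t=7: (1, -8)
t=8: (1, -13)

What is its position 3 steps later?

The moves between consecutive positions are (+1, +2), (+0, -5), (-2, +2), (+1, +2), (+0, -5), (-2, +2), (+1, +2), (+0, -5); they repeat the 3-cycle [(+1, +2), (+0, -5), (-2, +2)].
step 9: apply (-2, +2) → (-1, -11)
step 10: apply (+1, +2) → (0, -9)
step 11: apply (+0, -5) → (0, -14)

(0, -14)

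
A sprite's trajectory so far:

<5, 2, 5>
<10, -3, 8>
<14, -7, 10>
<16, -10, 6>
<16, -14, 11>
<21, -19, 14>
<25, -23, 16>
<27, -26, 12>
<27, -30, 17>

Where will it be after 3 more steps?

<38, -42, 18>

Differencing gives <+5, -5, +3>, <+4, -4, +2>, <+2, -3, -4>, <+0, -4, +5>, <+5, -5, +3>, <+4, -4, +2>, <+2, -3, -4>, <+0, -4, +5>. This is the pattern <+5, -5, +3>, <+4, -4, +2>, <+2, -3, -4>, <+0, -4, +5> repeated.
step 9: apply <+5, -5, +3> → <32, -35, 20>
step 10: apply <+4, -4, +2> → <36, -39, 22>
step 11: apply <+2, -3, -4> → <38, -42, 18>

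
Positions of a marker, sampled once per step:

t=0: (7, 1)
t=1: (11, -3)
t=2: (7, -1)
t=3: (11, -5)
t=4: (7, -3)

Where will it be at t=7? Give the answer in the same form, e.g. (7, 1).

(11, -9)

Step-to-step displacements: (+4, -4), (-4, +2), (+4, -4), (-4, +2) — a repeating cycle of length 2.
step 5: apply (+4, -4) → (11, -7)
step 6: apply (-4, +2) → (7, -5)
step 7: apply (+4, -4) → (11, -9)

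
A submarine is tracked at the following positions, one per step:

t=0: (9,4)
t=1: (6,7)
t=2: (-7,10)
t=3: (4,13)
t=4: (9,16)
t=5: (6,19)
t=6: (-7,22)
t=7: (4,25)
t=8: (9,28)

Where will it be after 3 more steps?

The first coordinate repeats the cycle [9, 6, -7, 4] with period 4; step 11 mod 4 = 3, giving 4.
The second coordinate changes by +3 each step, so at step 11 it is 4 + 11·(3) = 37.

(4,37)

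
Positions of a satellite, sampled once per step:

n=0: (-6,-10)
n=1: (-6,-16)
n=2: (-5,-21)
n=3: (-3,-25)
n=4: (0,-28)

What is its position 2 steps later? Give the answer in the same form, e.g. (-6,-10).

(9,-31)

Taking differences between consecutive positions: (+0,-6), (+1,-5), (+2,-4), (+3,-3). These grow by (+1,+1) each step.
step 5: (0,-28) + (+4,-2) → (4,-30)
step 6: (4,-30) + (+5,-1) → (9,-31)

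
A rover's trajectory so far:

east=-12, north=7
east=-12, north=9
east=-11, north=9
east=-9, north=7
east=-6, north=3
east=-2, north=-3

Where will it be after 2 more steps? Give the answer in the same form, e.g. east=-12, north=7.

First differences are (+0, +2), (+1, +0), (+2, -2), (+3, -4), (+4, -6); their common second difference is (+1, -2) (constant acceleration).
step 6: east=-2, north=-3 + (+5, -8) → east=3, north=-11
step 7: east=3, north=-11 + (+6, -10) → east=9, north=-21

east=9, north=-21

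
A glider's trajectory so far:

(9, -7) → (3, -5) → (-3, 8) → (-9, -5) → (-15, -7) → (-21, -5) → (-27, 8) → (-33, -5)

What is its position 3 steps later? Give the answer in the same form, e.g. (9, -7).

First: linear, -6 per step → -51 at step 10.
Second: cycles through -7, -5, 8, -5 every 4 steps. Step 10 lands at position 2 of the cycle → 8.

(-51, 8)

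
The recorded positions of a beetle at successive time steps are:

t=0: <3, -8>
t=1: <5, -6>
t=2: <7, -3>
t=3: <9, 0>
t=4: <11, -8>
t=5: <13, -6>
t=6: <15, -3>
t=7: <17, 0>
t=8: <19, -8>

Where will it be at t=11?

The first coordinate changes by +2 each step, so at step 11 it is 3 + 11·(2) = 25.
The second coordinate repeats the cycle [-8, -6, -3, 0] with period 4; step 11 mod 4 = 3, giving 0.

<25, 0>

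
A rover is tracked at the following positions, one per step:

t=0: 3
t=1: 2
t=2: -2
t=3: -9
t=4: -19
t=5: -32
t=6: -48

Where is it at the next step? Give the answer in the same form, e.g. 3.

Taking differences between consecutive positions: -1, -4, -7, -10, -13, -16. These grow by -3 each step.
step 7: -48 − 19 → -67

-67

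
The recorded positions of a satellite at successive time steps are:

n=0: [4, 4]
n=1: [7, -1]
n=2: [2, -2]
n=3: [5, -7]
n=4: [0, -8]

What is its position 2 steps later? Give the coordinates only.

Differencing gives [+3, -5], [-5, -1], [+3, -5], [-5, -1]. This is the pattern [+3, -5], [-5, -1] repeated.
step 5: apply [+3, -5] → [3, -13]
step 6: apply [-5, -1] → [-2, -14]

[-2, -14]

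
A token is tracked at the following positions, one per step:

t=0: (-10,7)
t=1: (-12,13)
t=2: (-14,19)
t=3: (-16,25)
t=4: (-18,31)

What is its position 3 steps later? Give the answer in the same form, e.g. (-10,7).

The position changes by (-2,+6) every step.
step 5: (-18,31) + (-2,+6) → (-20,37)
step 6: (-20,37) + (-2,+6) → (-22,43)
step 7: (-22,43) + (-2,+6) → (-24,49)

(-24,49)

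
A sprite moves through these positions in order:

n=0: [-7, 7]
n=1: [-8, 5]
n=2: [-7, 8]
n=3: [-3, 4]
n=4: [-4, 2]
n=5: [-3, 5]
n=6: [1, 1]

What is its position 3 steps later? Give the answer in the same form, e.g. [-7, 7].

Differencing gives [-1, -2], [+1, +3], [+4, -4], [-1, -2], [+1, +3], [+4, -4]. This is the pattern [-1, -2], [+1, +3], [+4, -4] repeated.
step 7: apply [-1, -2] → [0, -1]
step 8: apply [+1, +3] → [1, 2]
step 9: apply [+4, -4] → [5, -2]

[5, -2]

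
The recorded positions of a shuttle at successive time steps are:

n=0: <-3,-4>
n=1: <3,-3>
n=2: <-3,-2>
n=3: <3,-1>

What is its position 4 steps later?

The first coordinate repeats the cycle [-3, 3] with period 2; step 7 mod 2 = 1, giving 3.
The second coordinate changes by +1 each step, so at step 7 it is -4 + 7·(1) = 3.

<3,3>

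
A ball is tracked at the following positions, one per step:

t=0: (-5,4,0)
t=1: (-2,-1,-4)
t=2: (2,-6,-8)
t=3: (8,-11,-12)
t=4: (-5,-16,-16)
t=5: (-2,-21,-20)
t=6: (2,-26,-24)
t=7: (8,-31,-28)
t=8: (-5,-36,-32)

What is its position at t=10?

(2,-46,-40)

First: cycles through -5, -2, 2, 8 every 4 steps. Step 10 lands at position 2 of the cycle → 2.
Second: linear, -5 per step → -46 at step 10.
Third: linear, -4 per step → -40 at step 10.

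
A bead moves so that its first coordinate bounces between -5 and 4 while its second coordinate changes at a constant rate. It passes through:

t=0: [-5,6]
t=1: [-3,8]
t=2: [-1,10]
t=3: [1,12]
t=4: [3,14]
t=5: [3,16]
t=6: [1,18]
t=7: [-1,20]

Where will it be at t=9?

[-5,24]

The first coordinate travels 2 per step and bounces off the walls at -5 and 4.
  step 8: -1 → -3
  step 9: -3 → -5
The second coordinate changes by +2 each step: at step 9 it is 24.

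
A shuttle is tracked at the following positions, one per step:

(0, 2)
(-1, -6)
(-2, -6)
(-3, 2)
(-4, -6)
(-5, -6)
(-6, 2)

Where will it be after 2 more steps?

The first coordinate changes by -1 each step, so at step 8 it is 0 + 8·(-1) = -8.
The second coordinate repeats the cycle [2, -6, -6] with period 3; step 8 mod 3 = 2, giving -6.

(-8, -6)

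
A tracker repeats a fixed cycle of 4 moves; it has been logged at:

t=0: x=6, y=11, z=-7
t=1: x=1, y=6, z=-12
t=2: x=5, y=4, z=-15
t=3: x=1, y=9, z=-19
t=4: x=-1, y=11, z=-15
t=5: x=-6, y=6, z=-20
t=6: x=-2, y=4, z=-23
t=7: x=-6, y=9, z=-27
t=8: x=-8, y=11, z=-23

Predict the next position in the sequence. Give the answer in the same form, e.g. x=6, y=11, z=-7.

The moves between consecutive positions are (-5, -5, -5), (+4, -2, -3), (-4, +5, -4), (-2, +2, +4), (-5, -5, -5), (+4, -2, -3), (-4, +5, -4), (-2, +2, +4); they repeat the 4-cycle [(-5, -5, -5), (+4, -2, -3), (-4, +5, -4), (-2, +2, +4)].
step 9: apply (-5, -5, -5) → x=-13, y=6, z=-28

x=-13, y=6, z=-28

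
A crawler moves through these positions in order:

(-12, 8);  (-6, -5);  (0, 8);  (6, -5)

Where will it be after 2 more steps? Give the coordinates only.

First: linear, +6 per step → 18 at step 5.
Second: cycles through 8, -5 every 2 steps. Step 5 lands at position 1 of the cycle → -5.

(18, -5)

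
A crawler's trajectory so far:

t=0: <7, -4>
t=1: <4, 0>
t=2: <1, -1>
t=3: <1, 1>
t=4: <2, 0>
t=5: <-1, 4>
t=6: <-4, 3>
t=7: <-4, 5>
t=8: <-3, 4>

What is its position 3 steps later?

<-9, 9>

The moves between consecutive positions are <-3, +4>, <-3, -1>, <+0, +2>, <+1, -1>, <-3, +4>, <-3, -1>, <+0, +2>, <+1, -1>; they repeat the 4-cycle [<-3, +4>, <-3, -1>, <+0, +2>, <+1, -1>].
step 9: apply <-3, +4> → <-6, 8>
step 10: apply <-3, -1> → <-9, 7>
step 11: apply <+0, +2> → <-9, 9>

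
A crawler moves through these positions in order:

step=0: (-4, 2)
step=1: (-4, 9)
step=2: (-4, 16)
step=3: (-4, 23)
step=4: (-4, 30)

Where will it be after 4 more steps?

(-4, 58)

Constant displacement of (+0, +7) per step.
step 5: (-4, 30) + (+0, +7) → (-4, 37)
step 6: (-4, 37) + (+0, +7) → (-4, 44)
step 7: (-4, 44) + (+0, +7) → (-4, 51)
step 8: (-4, 51) + (+0, +7) → (-4, 58)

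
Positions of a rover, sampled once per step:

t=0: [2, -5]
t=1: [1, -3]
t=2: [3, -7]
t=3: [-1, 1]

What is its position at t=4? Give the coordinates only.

Step-to-step displacements: [-1, +2], [+2, -4], [-4, +8]; each is -2× the previous.
step 4: [-1, 1] + [+8, -16] → [7, -15]

[7, -15]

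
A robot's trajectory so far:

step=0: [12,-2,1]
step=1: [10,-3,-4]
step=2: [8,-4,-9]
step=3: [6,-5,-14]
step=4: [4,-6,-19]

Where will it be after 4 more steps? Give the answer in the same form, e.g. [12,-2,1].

Each step adds [-2,-1,-5] to the position.
step 5: [4,-6,-19] + [-2,-1,-5] → [2,-7,-24]
step 6: [2,-7,-24] + [-2,-1,-5] → [0,-8,-29]
step 7: [0,-8,-29] + [-2,-1,-5] → [-2,-9,-34]
step 8: [-2,-9,-34] + [-2,-1,-5] → [-4,-10,-39]

[-4,-10,-39]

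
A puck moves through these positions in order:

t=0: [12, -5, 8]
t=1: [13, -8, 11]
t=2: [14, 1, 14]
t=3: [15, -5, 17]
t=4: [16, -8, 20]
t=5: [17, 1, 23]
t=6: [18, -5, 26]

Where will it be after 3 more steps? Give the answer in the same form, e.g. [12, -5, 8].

First: linear, +1 per step → 21 at step 9.
Second: cycles through -5, -8, 1 every 3 steps. Step 9 lands at position 0 of the cycle → -5.
Third: linear, +3 per step → 35 at step 9.

[21, -5, 35]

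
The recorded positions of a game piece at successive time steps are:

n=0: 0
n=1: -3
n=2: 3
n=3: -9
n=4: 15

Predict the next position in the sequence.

-33

Step-to-step displacements: -3, +6, -12, +24; each is -2× the previous.
step 5: 15 − 48 → -33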